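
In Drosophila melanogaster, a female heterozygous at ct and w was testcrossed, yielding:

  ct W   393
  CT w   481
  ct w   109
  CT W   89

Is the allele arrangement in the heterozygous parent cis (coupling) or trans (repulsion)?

trans

The two most frequent classes are CT w (481) and ct W (393); these are the parental (non-recombinant) types.
So the F1 carried CT w on one chromosome and ct W on the other — the recessive alleles are on opposite chromosomes (trans / repulsion).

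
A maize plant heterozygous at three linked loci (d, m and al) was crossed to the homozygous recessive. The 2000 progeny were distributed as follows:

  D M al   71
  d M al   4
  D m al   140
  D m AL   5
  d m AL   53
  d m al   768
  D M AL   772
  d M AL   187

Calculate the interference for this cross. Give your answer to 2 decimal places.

The two most frequent reciprocal classes, D M AL and d m al, are the parental types, so the F1 was D M AL / d m al.
The two rarest classes, D m AL and d M al, are the double crossovers. Comparing them with the parentals, only the m allele has switched, so m is the middle locus and the order is d – m – al.
d–m: (327 + 9)/2000 = 0.1680; m–al: (124 + 9)/2000 = 0.0665.
Expected DCO frequency = 0.1680 × 0.0665 ≈ 0.01117; observed = 9/2000 ≈ 0.00450.
Coefficient of coincidence = 0.00450/0.01117 ≈ 0.40; interference = 1 − 0.40 = 0.60.

0.60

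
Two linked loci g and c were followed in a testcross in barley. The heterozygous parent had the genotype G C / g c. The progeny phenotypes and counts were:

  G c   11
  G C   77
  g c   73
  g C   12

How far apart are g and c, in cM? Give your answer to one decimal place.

13.3 cM

The recombinant classes are G c and g C: 11 + 12 = 23.
Recombination frequency = 23/173 = 0.1329 ≈ 13.3%, i.e. 13.3 cM.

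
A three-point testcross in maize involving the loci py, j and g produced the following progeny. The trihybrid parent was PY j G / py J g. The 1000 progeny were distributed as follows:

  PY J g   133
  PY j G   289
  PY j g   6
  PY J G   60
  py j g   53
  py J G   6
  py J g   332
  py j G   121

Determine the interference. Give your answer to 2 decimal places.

0.64

The two rarest classes, PY j g and py J G, are the double crossovers. Comparing them with the parentals, only the g allele has switched, so g is the middle locus and the order is py – g – j.
py–g: (254 + 12)/1000 = 0.2660; g–j: (113 + 12)/1000 = 0.1250.
Expected DCO frequency = 0.2660 × 0.1250 ≈ 0.03325; observed = 12/1000 ≈ 0.01200.
Coefficient of coincidence = 0.01200/0.03325 ≈ 0.36; interference = 1 − 0.36 = 0.64.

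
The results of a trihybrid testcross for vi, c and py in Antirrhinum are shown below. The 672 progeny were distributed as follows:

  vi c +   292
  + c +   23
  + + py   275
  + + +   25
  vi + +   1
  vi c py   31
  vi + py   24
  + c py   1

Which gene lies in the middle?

c

The two most frequent reciprocal classes, + + py and vi c +, are the parental types, so the F1 was + + py / vi c +.
The two rarest classes, + c py and vi + +, are the double crossovers. Comparing them with the parentals, only the c allele has switched, so c is the middle locus and the order is vi – c – py.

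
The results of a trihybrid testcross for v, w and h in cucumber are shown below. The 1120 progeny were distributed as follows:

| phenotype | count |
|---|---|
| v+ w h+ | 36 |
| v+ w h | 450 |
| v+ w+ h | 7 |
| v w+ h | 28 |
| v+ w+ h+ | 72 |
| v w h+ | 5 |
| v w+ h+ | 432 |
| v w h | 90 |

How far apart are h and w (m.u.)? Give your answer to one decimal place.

6.8 m.u.

The two most frequent reciprocal classes, v+ w h and v w+ h+, are the parental types, so the F1 was v+ w h / v w+ h+.
The two rarest classes, v+ w+ h and v w h+, are the double crossovers. Comparing them with the parentals, only the w allele has switched, so w is the middle locus and the order is v – w – h.
Crossovers in the w–h interval produce the single-crossover classes v+ w h+ and v w+ h (36 + 28 = 64) plus the double crossovers (12).
RF(w–h) = (64 + 12) / 1120 = 76/1120 = 0.0679 → 6.8 m.u.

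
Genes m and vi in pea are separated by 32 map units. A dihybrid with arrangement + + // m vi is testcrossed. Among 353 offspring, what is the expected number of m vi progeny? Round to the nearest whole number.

A map distance of 32 map units corresponds to a recombination frequency of 0.320.
The F1 is + + / m vi, so m vi is a parental gamete class with expected frequency (1 − r)/2 = 0.680/2 = 0.3400.
Expected number = 0.3400 × 353 = 120.02 ≈ 120.

120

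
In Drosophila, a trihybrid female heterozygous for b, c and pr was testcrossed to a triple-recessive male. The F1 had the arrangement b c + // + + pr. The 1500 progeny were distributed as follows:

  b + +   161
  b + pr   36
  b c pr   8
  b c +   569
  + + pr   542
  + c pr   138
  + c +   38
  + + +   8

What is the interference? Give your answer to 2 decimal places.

0.15

The two rarest classes, b c pr and + + +, are the double crossovers. Comparing them with the parentals, only the pr allele has switched, so pr is the middle locus and the order is c – pr – b.
c–pr: (299 + 16)/1500 = 0.2100; pr–b: (74 + 16)/1500 = 0.0600.
Expected DCO frequency = 0.2100 × 0.0600 ≈ 0.01260; observed = 16/1500 ≈ 0.01067.
Coefficient of coincidence = 0.01067/0.01260 ≈ 0.85; interference = 1 − 0.85 = 0.15.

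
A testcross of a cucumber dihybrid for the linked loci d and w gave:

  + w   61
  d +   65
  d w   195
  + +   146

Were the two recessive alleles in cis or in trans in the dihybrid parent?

The two most frequent classes are + + (146) and d w (195); these are the parental (non-recombinant) types.
So the F1 carried + + on one chromosome and d w on the other — the recessive alleles are on the same chromosome (cis / coupling).

cis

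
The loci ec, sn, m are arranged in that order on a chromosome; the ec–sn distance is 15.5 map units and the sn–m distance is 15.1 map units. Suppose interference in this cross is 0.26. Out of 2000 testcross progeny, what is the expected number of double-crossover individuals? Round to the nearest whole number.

35

Map distances give recombination frequencies of 0.155 and 0.151 for the two intervals.
With interference 0.26 (so coincidence = 0.74), expected double-crossover frequency = 0.155 × 0.151 × 0.74 = 0.01732.
Expected number = 0.01732 × 2000 = 34.64 ≈ 35.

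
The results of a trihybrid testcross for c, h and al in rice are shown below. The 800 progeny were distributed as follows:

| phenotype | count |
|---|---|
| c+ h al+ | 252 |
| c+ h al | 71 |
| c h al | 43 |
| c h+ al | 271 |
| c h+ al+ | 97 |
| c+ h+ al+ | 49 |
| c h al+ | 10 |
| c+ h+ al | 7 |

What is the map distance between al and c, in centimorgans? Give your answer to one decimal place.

The two most frequent reciprocal classes, c+ h al+ and c h+ al, are the parental types, so the F1 was c+ h al+ / c h+ al.
The two rarest classes, c h al+ and c+ h+ al, are the double crossovers. Comparing them with the parentals, only the c allele has switched, so c is the middle locus and the order is al – c – h.
Crossovers in the al–c interval produce the single-crossover classes c+ h al and c h+ al+ (71 + 97 = 168) plus the double crossovers (17).
RF(al–c) = (168 + 17) / 800 = 185/800 = 0.2313 → 23.1 centimorgans.

23.1 centimorgans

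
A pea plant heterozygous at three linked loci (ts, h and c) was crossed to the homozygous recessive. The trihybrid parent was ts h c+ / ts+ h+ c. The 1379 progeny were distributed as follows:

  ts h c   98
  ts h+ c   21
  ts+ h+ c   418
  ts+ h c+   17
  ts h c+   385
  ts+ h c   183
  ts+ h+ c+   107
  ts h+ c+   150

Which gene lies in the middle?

The two rarest classes, ts+ h c+ and ts h+ c, are the double crossovers. Comparing them with the parentals, only the ts allele has switched, so ts is the middle locus and the order is c – ts – h.

ts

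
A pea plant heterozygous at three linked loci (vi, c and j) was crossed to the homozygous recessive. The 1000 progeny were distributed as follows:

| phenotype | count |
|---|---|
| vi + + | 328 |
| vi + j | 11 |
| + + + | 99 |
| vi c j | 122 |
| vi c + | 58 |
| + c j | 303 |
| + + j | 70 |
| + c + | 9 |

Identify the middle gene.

j

The two most frequent reciprocal classes, + c j and vi + +, are the parental types, so the F1 was + c j / vi + +.
The two rarest classes, + c + and vi + j, are the double crossovers. Comparing them with the parentals, only the j allele has switched, so j is the middle locus and the order is vi – j – c.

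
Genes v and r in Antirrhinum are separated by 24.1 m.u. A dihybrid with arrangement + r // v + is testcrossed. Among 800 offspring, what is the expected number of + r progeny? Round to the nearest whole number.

A map distance of 24.1 m.u. corresponds to a recombination frequency of 0.241.
The F1 is + r / v +, so + r is a parental gamete class with expected frequency (1 − r)/2 = 0.759/2 = 0.3795.
Expected number = 0.3795 × 800 = 303.60 ≈ 304.

304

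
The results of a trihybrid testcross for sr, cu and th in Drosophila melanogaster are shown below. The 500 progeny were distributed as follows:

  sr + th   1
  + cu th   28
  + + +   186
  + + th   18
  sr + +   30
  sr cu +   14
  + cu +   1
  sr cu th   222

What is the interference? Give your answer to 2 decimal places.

The two most frequent reciprocal classes, + + + and sr cu th, are the parental types, so the F1 was + + + / sr cu th.
The two rarest classes, + cu + and sr + th, are the double crossovers. Comparing them with the parentals, only the cu allele has switched, so cu is the middle locus and the order is sr – cu – th.
sr–cu: (58 + 2)/500 = 0.1200; cu–th: (32 + 2)/500 = 0.0680.
Expected DCO frequency = 0.1200 × 0.0680 ≈ 0.00816; observed = 2/500 ≈ 0.00400.
Coefficient of coincidence = 0.00400/0.00816 ≈ 0.49; interference = 1 − 0.49 = 0.51.

0.51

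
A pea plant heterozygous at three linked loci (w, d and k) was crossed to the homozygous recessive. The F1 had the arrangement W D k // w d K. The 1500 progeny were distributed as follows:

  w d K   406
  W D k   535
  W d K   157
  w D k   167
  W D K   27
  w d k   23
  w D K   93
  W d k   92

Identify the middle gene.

The two rarest classes, W D K and w d k, are the double crossovers. Comparing them with the parentals, only the k allele has switched, so k is the middle locus and the order is w – k – d.

k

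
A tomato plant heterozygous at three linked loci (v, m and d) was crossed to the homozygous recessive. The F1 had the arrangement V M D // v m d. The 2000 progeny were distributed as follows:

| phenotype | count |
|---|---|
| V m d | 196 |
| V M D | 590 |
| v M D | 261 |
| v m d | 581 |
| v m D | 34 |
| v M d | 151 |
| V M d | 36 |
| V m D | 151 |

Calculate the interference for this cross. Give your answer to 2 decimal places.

The two rarest classes, V M d and v m D, are the double crossovers. Comparing them with the parentals, only the d allele has switched, so d is the middle locus and the order is m – d – v.
m–d: (302 + 70)/2000 = 0.1860; d–v: (457 + 70)/2000 = 0.2635.
Expected DCO frequency = 0.1860 × 0.2635 ≈ 0.04901; observed = 70/2000 ≈ 0.03500.
Coefficient of coincidence = 0.03500/0.04901 ≈ 0.71; interference = 1 − 0.71 = 0.29.

0.29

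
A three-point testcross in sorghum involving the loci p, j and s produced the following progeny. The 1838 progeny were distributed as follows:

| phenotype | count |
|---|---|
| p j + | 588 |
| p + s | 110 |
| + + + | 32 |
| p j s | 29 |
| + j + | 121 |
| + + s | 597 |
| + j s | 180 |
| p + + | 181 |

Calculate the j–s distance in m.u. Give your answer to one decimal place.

23.0 m.u.

The two most frequent reciprocal classes, + + s and p j +, are the parental types, so the F1 was + + s / p j +.
The two rarest classes, + + + and p j s, are the double crossovers. Comparing them with the parentals, only the s allele has switched, so s is the middle locus and the order is p – s – j.
Crossovers in the s–j interval produce the single-crossover classes + j s and p + + (180 + 181 = 361) plus the double crossovers (61).
RF(s–j) = (361 + 61) / 1838 = 422/1838 = 0.2296 → 23.0 m.u.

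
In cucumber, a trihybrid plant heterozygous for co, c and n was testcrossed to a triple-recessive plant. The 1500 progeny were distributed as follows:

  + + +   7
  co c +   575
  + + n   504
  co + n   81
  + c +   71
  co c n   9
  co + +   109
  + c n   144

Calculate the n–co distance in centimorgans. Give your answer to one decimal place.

The two most frequent reciprocal classes, co c + and + + n, are the parental types, so the F1 was co c + / + + n.
The two rarest classes, co c n and + + +, are the double crossovers. Comparing them with the parentals, only the n allele has switched, so n is the middle locus and the order is co – n – c.
Crossovers in the co–n interval produce the single-crossover classes + c + and co + n (71 + 81 = 152) plus the double crossovers (16).
RF(co–n) = (152 + 16) / 1500 = 168/1500 = 0.1120 → 11.2 centimorgans.

11.2 centimorgans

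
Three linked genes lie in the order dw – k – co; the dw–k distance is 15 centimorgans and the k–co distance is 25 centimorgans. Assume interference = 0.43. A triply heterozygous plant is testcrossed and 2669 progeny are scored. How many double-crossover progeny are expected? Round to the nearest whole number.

Map distances give recombination frequencies of 0.150 and 0.250 for the two intervals.
With interference 0.43 (so coincidence = 0.57), expected double-crossover frequency = 0.150 × 0.250 × 0.57 = 0.02138.
Expected number = 0.02138 × 2669 = 57.05 ≈ 57.

57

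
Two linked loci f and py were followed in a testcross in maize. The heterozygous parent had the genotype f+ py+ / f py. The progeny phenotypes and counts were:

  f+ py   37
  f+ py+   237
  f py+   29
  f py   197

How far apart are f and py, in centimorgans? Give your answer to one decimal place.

The recombinant classes are f+ py and f py+: 37 + 29 = 66.
Recombination frequency = 66/500 = 0.1320 ≈ 13.2%, i.e. 13.2 centimorgans.

13.2 centimorgans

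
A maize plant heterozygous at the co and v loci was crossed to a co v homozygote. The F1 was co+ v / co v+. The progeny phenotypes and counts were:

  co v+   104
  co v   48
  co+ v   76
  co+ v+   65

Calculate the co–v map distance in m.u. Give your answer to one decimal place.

The recombinant classes are co+ v+ and co v: 65 + 48 = 113.
Recombination frequency = 113/293 = 0.3857 ≈ 38.6%, i.e. 38.6 m.u.

38.6 m.u.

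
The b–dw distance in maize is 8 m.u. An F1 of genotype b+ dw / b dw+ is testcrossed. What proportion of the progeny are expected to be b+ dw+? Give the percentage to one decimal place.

4.0%

A map distance of 8 m.u. corresponds to a recombination frequency of 0.080.
The F1 is b+ dw / b dw+, so b+ dw+ is a recombinant gamete class with expected frequency r/2 = 0.080/2 = 0.0400.
That is 0.0400 = 4.0% of the progeny.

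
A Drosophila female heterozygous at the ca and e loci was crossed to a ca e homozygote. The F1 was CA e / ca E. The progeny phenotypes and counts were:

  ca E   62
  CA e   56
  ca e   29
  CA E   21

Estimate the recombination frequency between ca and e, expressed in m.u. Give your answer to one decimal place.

The recombinant classes are CA E and ca e: 21 + 29 = 50.
Recombination frequency = 50/168 = 0.2976 ≈ 29.8%, i.e. 29.8 m.u.

29.8 m.u.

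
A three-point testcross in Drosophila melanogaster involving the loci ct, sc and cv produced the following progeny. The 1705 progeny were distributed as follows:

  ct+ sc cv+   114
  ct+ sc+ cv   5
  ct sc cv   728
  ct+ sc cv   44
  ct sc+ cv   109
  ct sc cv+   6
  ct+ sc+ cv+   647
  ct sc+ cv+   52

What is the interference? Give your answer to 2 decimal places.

The two most frequent reciprocal classes, ct sc cv and ct+ sc+ cv+, are the parental types, so the F1 was ct sc cv / ct+ sc+ cv+.
The two rarest classes, ct sc cv+ and ct+ sc+ cv, are the double crossovers. Comparing them with the parentals, only the cv allele has switched, so cv is the middle locus and the order is ct – cv – sc.
ct–cv: (96 + 11)/1705 = 0.0628; cv–sc: (223 + 11)/1705 = 0.1372.
Expected DCO frequency = 0.0628 × 0.1372 ≈ 0.00862; observed = 11/1705 ≈ 0.00645.
Coefficient of coincidence = 0.00645/0.00862 ≈ 0.75; interference = 1 − 0.75 = 0.25.

0.25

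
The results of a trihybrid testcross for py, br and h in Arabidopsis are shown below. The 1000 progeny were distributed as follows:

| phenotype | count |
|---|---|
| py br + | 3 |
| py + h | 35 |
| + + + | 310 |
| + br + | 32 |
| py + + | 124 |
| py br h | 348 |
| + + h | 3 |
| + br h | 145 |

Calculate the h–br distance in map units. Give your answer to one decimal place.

The two most frequent reciprocal classes, py br h and + + +, are the parental types, so the F1 was py br h / + + +.
The two rarest classes, py br + and + + h, are the double crossovers. Comparing them with the parentals, only the h allele has switched, so h is the middle locus and the order is br – h – py.
Crossovers in the br–h interval produce the single-crossover classes py + h and + br + (35 + 32 = 67) plus the double crossovers (6).
RF(br–h) = (67 + 6) / 1000 = 73/1000 = 0.0730 → 7.3 map units.

7.3 map units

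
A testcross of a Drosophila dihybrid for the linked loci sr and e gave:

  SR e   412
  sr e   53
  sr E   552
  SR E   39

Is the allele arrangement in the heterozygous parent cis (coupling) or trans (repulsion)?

The two most frequent classes are SR e (412) and sr E (552); these are the parental (non-recombinant) types.
So the F1 carried SR e on one chromosome and sr E on the other — the recessive alleles are on opposite chromosomes (trans / repulsion).

trans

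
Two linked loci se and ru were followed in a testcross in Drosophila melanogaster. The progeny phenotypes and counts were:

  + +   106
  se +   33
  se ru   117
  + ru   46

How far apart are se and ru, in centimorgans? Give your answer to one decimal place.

The two most frequent classes, + + (106) and se ru (117), are the parental types, so the F1 was + + / se ru.
The recombinant classes are + ru and se +: 46 + 33 = 79.
Recombination frequency = 79/302 = 0.2616 ≈ 26.2%, i.e. 26.2 centimorgans.

26.2 centimorgans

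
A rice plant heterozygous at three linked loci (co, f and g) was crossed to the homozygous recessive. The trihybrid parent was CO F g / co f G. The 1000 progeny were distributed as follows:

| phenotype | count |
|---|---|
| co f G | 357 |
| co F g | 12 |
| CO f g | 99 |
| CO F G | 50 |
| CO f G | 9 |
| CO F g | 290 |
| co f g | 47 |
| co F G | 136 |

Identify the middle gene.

co

The two rarest classes, co F g and CO f G, are the double crossovers. Comparing them with the parentals, only the co allele has switched, so co is the middle locus and the order is f – co – g.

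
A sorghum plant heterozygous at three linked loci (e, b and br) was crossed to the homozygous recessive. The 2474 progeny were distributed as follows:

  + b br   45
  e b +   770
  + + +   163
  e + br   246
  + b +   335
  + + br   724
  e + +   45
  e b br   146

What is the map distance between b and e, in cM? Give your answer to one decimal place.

27.1 cM

The two most frequent reciprocal classes, + + br and e b +, are the parental types, so the F1 was + + br / e b +.
The two rarest classes, + b br and e + +, are the double crossovers. Comparing them with the parentals, only the b allele has switched, so b is the middle locus and the order is br – b – e.
Crossovers in the b–e interval produce the single-crossover classes e + br and + b + (246 + 335 = 581) plus the double crossovers (90).
RF(b–e) = (581 + 90) / 2474 = 671/2474 = 0.2712 → 27.1 cM.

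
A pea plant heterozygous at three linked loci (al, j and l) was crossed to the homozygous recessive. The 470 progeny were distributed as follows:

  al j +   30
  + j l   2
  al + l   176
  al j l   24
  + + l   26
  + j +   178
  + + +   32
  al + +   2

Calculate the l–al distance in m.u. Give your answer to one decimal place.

The two most frequent reciprocal classes, al + l and + j +, are the parental types, so the F1 was al + l / + j +.
The two rarest classes, al + + and + j l, are the double crossovers. Comparing them with the parentals, only the l allele has switched, so l is the middle locus and the order is al – l – j.
Crossovers in the al–l interval produce the single-crossover classes + + l and al j + (26 + 30 = 56) plus the double crossovers (4).
RF(al–l) = (56 + 4) / 470 = 60/470 = 0.1277 → 12.8 m.u.

12.8 m.u.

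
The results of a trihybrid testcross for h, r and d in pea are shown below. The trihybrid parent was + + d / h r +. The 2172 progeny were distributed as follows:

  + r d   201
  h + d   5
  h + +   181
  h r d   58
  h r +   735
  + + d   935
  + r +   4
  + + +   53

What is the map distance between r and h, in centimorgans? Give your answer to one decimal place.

The two rarest classes, h + d and + r +, are the double crossovers. Comparing them with the parentals, only the h allele has switched, so h is the middle locus and the order is r – h – d.
Crossovers in the r–h interval produce the single-crossover classes + r d and h + + (201 + 181 = 382) plus the double crossovers (9).
RF(r–h) = (382 + 9) / 2172 = 391/2172 = 0.1800 → 18.0 centimorgans.

18.0 centimorgans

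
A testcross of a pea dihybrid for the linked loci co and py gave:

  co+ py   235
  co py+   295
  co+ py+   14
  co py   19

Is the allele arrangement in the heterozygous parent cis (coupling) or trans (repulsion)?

The two most frequent classes are co+ py (235) and co py+ (295); these are the parental (non-recombinant) types.
So the F1 carried co+ py on one chromosome and co py+ on the other — the recessive alleles are on opposite chromosomes (trans / repulsion).

trans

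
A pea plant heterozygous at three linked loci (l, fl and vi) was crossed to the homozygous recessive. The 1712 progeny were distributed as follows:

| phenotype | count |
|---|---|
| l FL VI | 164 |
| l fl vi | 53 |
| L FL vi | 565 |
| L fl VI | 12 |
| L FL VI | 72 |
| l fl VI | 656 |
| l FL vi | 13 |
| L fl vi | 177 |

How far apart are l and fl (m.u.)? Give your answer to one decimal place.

The two most frequent reciprocal classes, l fl VI and L FL vi, are the parental types, so the F1 was l fl VI / L FL vi.
The two rarest classes, L fl VI and l FL vi, are the double crossovers. Comparing them with the parentals, only the l allele has switched, so l is the middle locus and the order is fl – l – vi.
Crossovers in the fl–l interval produce the single-crossover classes l FL VI and L fl vi (164 + 177 = 341) plus the double crossovers (25).
RF(fl–l) = (341 + 25) / 1712 = 366/1712 = 0.2138 → 21.4 m.u.

21.4 m.u.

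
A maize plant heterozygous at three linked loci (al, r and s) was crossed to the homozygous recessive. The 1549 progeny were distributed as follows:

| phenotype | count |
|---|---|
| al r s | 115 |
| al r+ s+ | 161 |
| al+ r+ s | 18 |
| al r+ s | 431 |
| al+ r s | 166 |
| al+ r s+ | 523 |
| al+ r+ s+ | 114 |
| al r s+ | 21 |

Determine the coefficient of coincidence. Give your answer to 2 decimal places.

The two most frequent reciprocal classes, al+ r s+ and al r+ s, are the parental types, so the F1 was al+ r s+ / al r+ s.
The two rarest classes, al r s+ and al+ r+ s, are the double crossovers. Comparing them with the parentals, only the al allele has switched, so al is the middle locus and the order is s – al – r.
s–al: (327 + 39)/1549 = 0.2363; al–r: (229 + 39)/1549 = 0.1730.
Expected DCO frequency = 0.2363 × 0.1730 ≈ 0.04088; observed = 39/1549 ≈ 0.02518.
Coefficient of coincidence = 0.02518/0.04088 ≈ 0.62.

0.62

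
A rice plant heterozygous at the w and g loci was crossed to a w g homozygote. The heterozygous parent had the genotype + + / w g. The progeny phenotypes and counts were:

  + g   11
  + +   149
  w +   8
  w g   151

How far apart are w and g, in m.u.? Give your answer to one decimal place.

The recombinant classes are + g and w +: 11 + 8 = 19.
Recombination frequency = 19/319 = 0.0596 ≈ 6.0%, i.e. 6.0 m.u.

6.0 m.u.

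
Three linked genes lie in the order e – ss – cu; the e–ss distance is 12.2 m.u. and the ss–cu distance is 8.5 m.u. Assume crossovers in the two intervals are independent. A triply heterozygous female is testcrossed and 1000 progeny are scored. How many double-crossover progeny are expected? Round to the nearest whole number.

10

Map distances give recombination frequencies of 0.122 and 0.085 for the two intervals.
With no interference, expected double-crossover frequency = 0.122 × 0.085 = 0.01037.
Expected number = 0.01037 × 1000 = 10.37 ≈ 10.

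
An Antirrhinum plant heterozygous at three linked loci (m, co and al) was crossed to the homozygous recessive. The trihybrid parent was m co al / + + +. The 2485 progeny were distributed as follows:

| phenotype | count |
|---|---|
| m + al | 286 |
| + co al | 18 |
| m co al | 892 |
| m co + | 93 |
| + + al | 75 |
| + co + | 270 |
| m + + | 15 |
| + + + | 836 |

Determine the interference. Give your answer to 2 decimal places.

The two rarest classes, + co al and m + +, are the double crossovers. Comparing them with the parentals, only the m allele has switched, so m is the middle locus and the order is al – m – co.
al–m: (168 + 33)/2485 = 0.0809; m–co: (556 + 33)/2485 = 0.2370.
Expected DCO frequency = 0.0809 × 0.2370 ≈ 0.01917; observed = 33/2485 ≈ 0.01328.
Coefficient of coincidence = 0.01328/0.01917 ≈ 0.69; interference = 1 − 0.69 = 0.31.

0.31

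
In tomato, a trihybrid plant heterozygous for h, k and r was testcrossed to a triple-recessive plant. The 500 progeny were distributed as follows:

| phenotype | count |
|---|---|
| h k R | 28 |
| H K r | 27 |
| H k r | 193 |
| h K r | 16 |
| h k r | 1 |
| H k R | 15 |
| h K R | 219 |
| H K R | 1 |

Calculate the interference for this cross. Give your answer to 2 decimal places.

0.47

The two most frequent reciprocal classes, H k r and h K R, are the parental types, so the F1 was H k r / h K R.
The two rarest classes, h k r and H K R, are the double crossovers. Comparing them with the parentals, only the h allele has switched, so h is the middle locus and the order is r – h – k.
r–h: (31 + 2)/500 = 0.0660; h–k: (55 + 2)/500 = 0.1140.
Expected DCO frequency = 0.0660 × 0.1140 ≈ 0.00752; observed = 2/500 ≈ 0.00400.
Coefficient of coincidence = 0.00400/0.00752 ≈ 0.53; interference = 1 − 0.53 = 0.47.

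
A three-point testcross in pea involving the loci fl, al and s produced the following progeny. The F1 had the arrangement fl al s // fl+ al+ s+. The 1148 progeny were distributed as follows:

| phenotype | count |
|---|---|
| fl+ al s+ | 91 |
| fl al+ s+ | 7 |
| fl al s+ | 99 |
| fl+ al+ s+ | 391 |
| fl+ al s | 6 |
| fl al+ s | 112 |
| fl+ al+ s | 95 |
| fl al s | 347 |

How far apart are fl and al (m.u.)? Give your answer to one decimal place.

The two rarest classes, fl+ al s and fl al+ s+, are the double crossovers. Comparing them with the parentals, only the fl allele has switched, so fl is the middle locus and the order is al – fl – s.
Crossovers in the al–fl interval produce the single-crossover classes fl al+ s and fl+ al s+ (112 + 91 = 203) plus the double crossovers (13).
RF(al–fl) = (203 + 13) / 1148 = 216/1148 = 0.1882 → 18.8 m.u.

18.8 m.u.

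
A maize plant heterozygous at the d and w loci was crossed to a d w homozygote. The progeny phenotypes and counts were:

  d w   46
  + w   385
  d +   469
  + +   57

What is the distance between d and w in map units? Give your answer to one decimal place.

10.8 map units

The two most frequent classes, + w (385) and d + (469), are the parental types, so the F1 was + w / d +.
The recombinant classes are + + and d w: 57 + 46 = 103.
Recombination frequency = 103/957 = 0.1076 ≈ 10.8%, i.e. 10.8 map units.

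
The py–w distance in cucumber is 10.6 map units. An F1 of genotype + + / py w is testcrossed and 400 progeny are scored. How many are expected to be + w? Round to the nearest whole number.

21

A map distance of 10.6 map units corresponds to a recombination frequency of 0.106.
The F1 is + + / py w, so + w is a recombinant gamete class with expected frequency r/2 = 0.106/2 = 0.0530.
Expected number = 0.0530 × 400 = 21.20 ≈ 21.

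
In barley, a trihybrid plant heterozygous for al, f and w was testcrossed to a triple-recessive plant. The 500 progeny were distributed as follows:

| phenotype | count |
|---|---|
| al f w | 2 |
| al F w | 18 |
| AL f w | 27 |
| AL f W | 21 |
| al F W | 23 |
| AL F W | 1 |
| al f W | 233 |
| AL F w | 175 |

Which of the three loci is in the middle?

w

The two most frequent reciprocal classes, AL F w and al f W, are the parental types, so the F1 was AL F w / al f W.
The two rarest classes, AL F W and al f w, are the double crossovers. Comparing them with the parentals, only the w allele has switched, so w is the middle locus and the order is f – w – al.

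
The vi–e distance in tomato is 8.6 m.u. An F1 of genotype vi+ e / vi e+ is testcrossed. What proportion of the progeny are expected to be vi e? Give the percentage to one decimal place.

A map distance of 8.6 m.u. corresponds to a recombination frequency of 0.086.
The F1 is vi+ e / vi e+, so vi e is a recombinant gamete class with expected frequency r/2 = 0.086/2 = 0.0430.
That is 0.0430 = 4.3% of the progeny.

4.3%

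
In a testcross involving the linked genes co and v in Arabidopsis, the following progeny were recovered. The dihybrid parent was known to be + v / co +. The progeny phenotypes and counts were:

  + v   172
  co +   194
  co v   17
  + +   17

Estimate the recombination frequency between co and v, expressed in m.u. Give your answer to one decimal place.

The recombinant classes are + + and co v: 17 + 17 = 34.
Recombination frequency = 34/400 = 0.0850 ≈ 8.5%, i.e. 8.5 m.u.

8.5 m.u.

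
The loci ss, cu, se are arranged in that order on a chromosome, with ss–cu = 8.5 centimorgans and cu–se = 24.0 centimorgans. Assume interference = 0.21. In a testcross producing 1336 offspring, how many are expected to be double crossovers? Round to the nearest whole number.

Map distances give recombination frequencies of 0.085 and 0.240 for the two intervals.
With interference 0.21 (so coincidence = 0.79), expected double-crossover frequency = 0.085 × 0.240 × 0.79 = 0.01612.
Expected number = 0.01612 × 1336 = 21.53 ≈ 22.

22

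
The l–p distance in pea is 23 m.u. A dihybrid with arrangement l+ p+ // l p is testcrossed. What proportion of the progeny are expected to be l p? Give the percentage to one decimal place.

A map distance of 23 m.u. corresponds to a recombination frequency of 0.230.
The F1 is l+ p+ / l p, so l p is a parental gamete class with expected frequency (1 − r)/2 = 0.770/2 = 0.3850.
That is 0.3850 = 38.5% of the progeny.

38.5%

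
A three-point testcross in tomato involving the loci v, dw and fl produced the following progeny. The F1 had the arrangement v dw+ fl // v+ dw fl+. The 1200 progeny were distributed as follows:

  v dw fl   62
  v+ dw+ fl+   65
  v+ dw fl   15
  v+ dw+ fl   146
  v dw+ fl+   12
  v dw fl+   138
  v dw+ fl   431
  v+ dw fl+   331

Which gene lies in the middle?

fl

The two rarest classes, v dw+ fl+ and v+ dw fl, are the double crossovers. Comparing them with the parentals, only the fl allele has switched, so fl is the middle locus and the order is dw – fl – v.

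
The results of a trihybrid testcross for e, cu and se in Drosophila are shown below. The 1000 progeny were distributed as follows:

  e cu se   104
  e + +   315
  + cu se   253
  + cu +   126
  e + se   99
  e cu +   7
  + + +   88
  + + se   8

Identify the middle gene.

The two most frequent reciprocal classes, e + + and + cu se, are the parental types, so the F1 was e + + / + cu se.
The two rarest classes, e cu + and + + se, are the double crossovers. Comparing them with the parentals, only the cu allele has switched, so cu is the middle locus and the order is e – cu – se.

cu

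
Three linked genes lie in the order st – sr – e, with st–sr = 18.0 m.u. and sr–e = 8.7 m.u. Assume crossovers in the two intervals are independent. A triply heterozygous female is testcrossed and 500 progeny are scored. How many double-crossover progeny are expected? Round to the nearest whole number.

8

Map distances give recombination frequencies of 0.180 and 0.087 for the two intervals.
With no interference, expected double-crossover frequency = 0.180 × 0.087 = 0.01566.
Expected number = 0.01566 × 500 = 7.83 ≈ 8.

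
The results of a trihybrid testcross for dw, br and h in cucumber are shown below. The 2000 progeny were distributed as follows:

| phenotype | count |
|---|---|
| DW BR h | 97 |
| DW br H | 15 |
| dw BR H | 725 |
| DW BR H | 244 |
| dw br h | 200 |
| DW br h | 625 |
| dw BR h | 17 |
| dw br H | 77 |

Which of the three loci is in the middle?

h

The two most frequent reciprocal classes, dw BR H and DW br h, are the parental types, so the F1 was dw BR H / DW br h.
The two rarest classes, dw BR h and DW br H, are the double crossovers. Comparing them with the parentals, only the h allele has switched, so h is the middle locus and the order is br – h – dw.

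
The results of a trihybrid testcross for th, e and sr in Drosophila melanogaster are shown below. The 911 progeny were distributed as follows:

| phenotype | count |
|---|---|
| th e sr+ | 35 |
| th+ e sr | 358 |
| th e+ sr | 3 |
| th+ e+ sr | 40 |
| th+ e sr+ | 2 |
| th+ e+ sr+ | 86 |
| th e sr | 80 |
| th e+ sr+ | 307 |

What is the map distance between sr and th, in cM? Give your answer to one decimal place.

18.8 cM

The two most frequent reciprocal classes, th+ e sr and th e+ sr+, are the parental types, so the F1 was th+ e sr / th e+ sr+.
The two rarest classes, th+ e sr+ and th e+ sr, are the double crossovers. Comparing them with the parentals, only the sr allele has switched, so sr is the middle locus and the order is e – sr – th.
Crossovers in the sr–th interval produce the single-crossover classes th e sr and th+ e+ sr+ (80 + 86 = 166) plus the double crossovers (5).
RF(sr–th) = (166 + 5) / 911 = 171/911 = 0.1877 → 18.8 cM.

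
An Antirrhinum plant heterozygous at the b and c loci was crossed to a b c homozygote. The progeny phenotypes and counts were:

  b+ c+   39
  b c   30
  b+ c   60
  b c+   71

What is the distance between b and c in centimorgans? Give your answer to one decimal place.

34.5 centimorgans

The two most frequent classes, b+ c (60) and b c+ (71), are the parental types, so the F1 was b+ c / b c+.
The recombinant classes are b+ c+ and b c: 39 + 30 = 69.
Recombination frequency = 69/200 = 0.3450 ≈ 34.5%, i.e. 34.5 centimorgans.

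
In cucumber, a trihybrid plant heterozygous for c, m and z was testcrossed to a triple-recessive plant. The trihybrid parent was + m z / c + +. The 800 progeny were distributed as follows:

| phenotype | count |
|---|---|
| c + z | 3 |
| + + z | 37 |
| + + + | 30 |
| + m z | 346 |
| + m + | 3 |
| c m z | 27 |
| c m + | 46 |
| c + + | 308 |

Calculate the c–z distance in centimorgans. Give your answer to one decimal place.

The two rarest classes, + m + and c + z, are the double crossovers. Comparing them with the parentals, only the z allele has switched, so z is the middle locus and the order is c – z – m.
Crossovers in the c–z interval produce the single-crossover classes c m z and + + + (27 + 30 = 57) plus the double crossovers (6).
RF(c–z) = (57 + 6) / 800 = 63/800 = 0.0788 → 7.9 centimorgans.

7.9 centimorgans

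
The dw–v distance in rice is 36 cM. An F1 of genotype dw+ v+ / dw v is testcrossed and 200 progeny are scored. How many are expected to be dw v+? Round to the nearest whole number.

36

A map distance of 36 cM corresponds to a recombination frequency of 0.360.
The F1 is dw+ v+ / dw v, so dw v+ is a recombinant gamete class with expected frequency r/2 = 0.360/2 = 0.1800.
Expected number = 0.1800 × 200 = 36.00 ≈ 36.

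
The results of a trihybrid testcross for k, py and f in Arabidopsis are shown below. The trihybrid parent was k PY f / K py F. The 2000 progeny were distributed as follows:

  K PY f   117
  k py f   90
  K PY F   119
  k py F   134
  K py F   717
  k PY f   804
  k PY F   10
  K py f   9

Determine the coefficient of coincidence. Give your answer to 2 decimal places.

0.62

The two rarest classes, k PY F and K py f, are the double crossovers. Comparing them with the parentals, only the f allele has switched, so f is the middle locus and the order is k – f – py.
k–f: (251 + 19)/2000 = 0.1350; f–py: (209 + 19)/2000 = 0.1140.
Expected DCO frequency = 0.1350 × 0.1140 ≈ 0.01539; observed = 19/2000 ≈ 0.00950.
Coefficient of coincidence = 0.00950/0.01539 ≈ 0.62.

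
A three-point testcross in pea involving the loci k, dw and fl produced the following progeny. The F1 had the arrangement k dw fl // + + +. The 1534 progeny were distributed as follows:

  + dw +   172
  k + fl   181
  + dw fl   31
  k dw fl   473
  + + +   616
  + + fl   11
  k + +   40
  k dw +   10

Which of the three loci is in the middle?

fl

The two rarest classes, k dw + and + + fl, are the double crossovers. Comparing them with the parentals, only the fl allele has switched, so fl is the middle locus and the order is dw – fl – k.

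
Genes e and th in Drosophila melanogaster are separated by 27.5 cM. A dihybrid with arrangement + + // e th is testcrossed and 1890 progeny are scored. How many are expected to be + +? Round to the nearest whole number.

685

A map distance of 27.5 cM corresponds to a recombination frequency of 0.275.
The F1 is + + / e th, so + + is a parental gamete class with expected frequency (1 − r)/2 = 0.725/2 = 0.3625.
Expected number = 0.3625 × 1890 = 685.12 ≈ 685.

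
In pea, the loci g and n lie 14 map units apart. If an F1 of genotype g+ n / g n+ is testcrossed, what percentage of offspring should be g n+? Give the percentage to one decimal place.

A map distance of 14 map units corresponds to a recombination frequency of 0.140.
The F1 is g+ n / g n+, so g n+ is a parental gamete class with expected frequency (1 − r)/2 = 0.860/2 = 0.4300.
That is 0.4300 = 43.0% of the progeny.

43.0%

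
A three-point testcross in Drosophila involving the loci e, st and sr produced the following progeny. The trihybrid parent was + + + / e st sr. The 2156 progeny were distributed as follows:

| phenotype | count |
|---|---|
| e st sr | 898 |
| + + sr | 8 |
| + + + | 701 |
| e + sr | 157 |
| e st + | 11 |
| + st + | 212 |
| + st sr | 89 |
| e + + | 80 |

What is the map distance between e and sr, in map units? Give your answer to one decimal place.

The two rarest classes, + + sr and e st +, are the double crossovers. Comparing them with the parentals, only the sr allele has switched, so sr is the middle locus and the order is st – sr – e.
Crossovers in the sr–e interval produce the single-crossover classes e + + and + st sr (80 + 89 = 169) plus the double crossovers (19).
RF(sr–e) = (169 + 19) / 2156 = 188/2156 = 0.0872 → 8.7 map units.

8.7 map units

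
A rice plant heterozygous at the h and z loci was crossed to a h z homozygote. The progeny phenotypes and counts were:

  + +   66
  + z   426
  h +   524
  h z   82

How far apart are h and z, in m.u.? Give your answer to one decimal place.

13.5 m.u.

The two most frequent classes, + z (426) and h + (524), are the parental types, so the F1 was + z / h +.
The recombinant classes are + + and h z: 66 + 82 = 148.
Recombination frequency = 148/1098 = 0.1348 ≈ 13.5%, i.e. 13.5 m.u.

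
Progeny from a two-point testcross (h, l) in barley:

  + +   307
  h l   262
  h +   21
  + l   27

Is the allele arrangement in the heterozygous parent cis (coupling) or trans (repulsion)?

cis

The two most frequent classes are + + (307) and h l (262); these are the parental (non-recombinant) types.
So the F1 carried + + on one chromosome and h l on the other — the recessive alleles are on the same chromosome (cis / coupling).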